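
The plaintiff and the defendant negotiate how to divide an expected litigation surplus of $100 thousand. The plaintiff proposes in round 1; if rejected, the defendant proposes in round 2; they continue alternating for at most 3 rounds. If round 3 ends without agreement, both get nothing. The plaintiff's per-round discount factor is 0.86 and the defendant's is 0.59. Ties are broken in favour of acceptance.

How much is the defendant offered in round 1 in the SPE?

8.26

Round 3 (the plaintiff proposes): the defendant will accept anything ≥ 0, so the plaintiff offers 0 and keeps 100.
Round 2 (the defendant proposes): the plaintiff can get 100 next round, worth 0.86 × 100 = 86 now; the defendant offers that and keeps 14.
Round 1 (the plaintiff proposes): the defendant can get 14 next round, worth 0.59 × 14 = 8.26 now, so the plaintiff offers 8.26, keeping 91.74.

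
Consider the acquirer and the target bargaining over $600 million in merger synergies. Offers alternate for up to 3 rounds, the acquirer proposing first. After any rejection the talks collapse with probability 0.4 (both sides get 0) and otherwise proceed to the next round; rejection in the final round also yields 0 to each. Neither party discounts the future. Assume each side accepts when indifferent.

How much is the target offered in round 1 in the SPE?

144

Round 3 (the acquirer proposes): rejection yields 0 for the target; the acquirer offers 0 and keeps 600.
Round 2 (the target proposes): rejecting gives the acquirer an expected 0.6 × 600 = 360, so the target offers 360, keeping 240.
Round 1 (the acquirer proposes): rejecting gives the target an expected 0.6 × 240 = 144; the acquirer offers that and keeps 456.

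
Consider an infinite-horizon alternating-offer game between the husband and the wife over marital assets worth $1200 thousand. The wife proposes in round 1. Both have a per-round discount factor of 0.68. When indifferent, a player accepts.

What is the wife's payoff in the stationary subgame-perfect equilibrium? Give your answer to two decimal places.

714.29

When the wife proposes, the husband accepts any offer worth at least 0.68 times what the husband would get by proposing next round; and vice versa.
This gives x = 1200 − 0.68y and y = 1200 − 0.68x, where x and y are each side's share when it proposes.
Hence (1 − 0.68·0.68)x = 1200(1 − 0.68), i.e. 0.5376·x = 384.
x ≈ 714.2857; the husband's share is 1200 − x ≈ 485.7143.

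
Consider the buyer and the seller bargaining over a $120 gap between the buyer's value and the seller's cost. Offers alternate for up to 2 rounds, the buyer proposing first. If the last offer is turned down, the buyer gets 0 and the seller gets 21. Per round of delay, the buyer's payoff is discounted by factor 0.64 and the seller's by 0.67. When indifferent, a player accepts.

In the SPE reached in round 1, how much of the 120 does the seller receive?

Round 2 (the seller proposes): rejection yields 0 for the buyer; the seller offers 0 and keeps 120.
Round 1 (the buyer proposes): the seller can get 120 next round, worth 0.67 × 120 = 80.4 now; the buyer offers that and keeps 39.6.

80.4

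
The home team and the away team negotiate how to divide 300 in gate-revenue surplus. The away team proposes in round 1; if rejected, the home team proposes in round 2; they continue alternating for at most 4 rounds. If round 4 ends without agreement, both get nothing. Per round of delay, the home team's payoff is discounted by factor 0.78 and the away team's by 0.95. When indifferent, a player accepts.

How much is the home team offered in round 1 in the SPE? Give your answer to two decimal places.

Round 4 (the home team proposes): rejection yields 0 for the away team; the home team offers 0 and keeps 300.
Round 3 (the away team proposes): the home team can get 300 next round, worth 0.78 × 300 = 234 now, so the away team offers 234, keeping 66.
Round 2 (the home team proposes): the away team can get 66 next round, worth 0.95 × 66 = 62.7 now; the home team offers that and keeps 237.3.
Round 1 (the away team proposes): the home team can get 237.3 next round, worth 0.78 × 237.3 = 185.094 now. The away team offers 185.094 and keeps 300 − 185.094 = 114.906.

185.09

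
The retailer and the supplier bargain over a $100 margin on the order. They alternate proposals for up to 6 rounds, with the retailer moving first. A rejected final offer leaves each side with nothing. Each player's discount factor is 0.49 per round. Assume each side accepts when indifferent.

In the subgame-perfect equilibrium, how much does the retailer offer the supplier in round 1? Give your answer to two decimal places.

33.81

By backward induction:
Round 6 (the supplier proposes): the retailer will accept anything ≥ 0, so the supplier offers 0 and keeps 100.
Round 5 (the retailer proposes): the supplier can get 100 next round, worth 0.49 × 100 = 49 now. The retailer offers 49 and keeps 100 − 49 = 51.
Round 4 (the supplier proposes): the retailer can get 51 next round, worth 0.49 × 51 = 24.99 now, so the supplier offers 24.99, keeping 75.01.
Round 3 (the retailer proposes): the supplier can get 75.01 next round, worth 0.49 × 75.01 = 36.7549 now, so the retailer offers 36.7549, keeping 63.2451.
Round 2 (the supplier proposes): the retailer can get 63.2451 next round, worth 0.49 × 63.2451 = 30.990099 now. The supplier offers 30.990099 and keeps 100 − 30.990099 = 69.009901.
Round 1 (the retailer proposes): the supplier can get 69.009901 next round, worth 0.49 × 69.009901 = 33.81485149 now, so the retailer offers 33.81485149, keeping 66.18514851.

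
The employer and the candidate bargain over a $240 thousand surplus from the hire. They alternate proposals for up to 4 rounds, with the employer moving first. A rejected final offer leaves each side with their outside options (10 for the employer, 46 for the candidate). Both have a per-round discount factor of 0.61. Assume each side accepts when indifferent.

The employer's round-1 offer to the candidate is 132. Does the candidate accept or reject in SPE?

Round 4 (the candidate proposes): the employer gets 10 if talks fail, so the candidate offers 10 and keeps 230.
Round 3 (the employer proposes): the candidate can get 230 next round, worth 0.61 × 230 = 140.3 now, so the employer offers 140.3, keeping 99.7.
Round 2 (the candidate proposes): the employer can get 99.7 next round, worth 0.61 × 99.7 = 60.817 now; the candidate offers that and keeps 179.183.
So by rejecting in round 1, the candidate gets 179.183 next round, worth 0.61 × 179.183 = 109.30163 now.
Offer 132 ≥ 109.30163, so the candidate accepts.

Accept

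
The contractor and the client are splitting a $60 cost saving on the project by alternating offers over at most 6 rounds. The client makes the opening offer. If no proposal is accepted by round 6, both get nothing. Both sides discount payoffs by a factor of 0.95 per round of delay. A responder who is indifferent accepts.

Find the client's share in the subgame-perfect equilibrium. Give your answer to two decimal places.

8.15

Round 6 (the contractor proposes): the client will accept anything ≥ 0, so the contractor offers 0 and keeps 60.
Round 5 (the client proposes): the contractor can get 60 next round, worth 0.95 × 60 = 57 now. The client offers 57 and keeps 60 − 57 = 3.
Round 4 (the contractor proposes): the client can get 3 next round, worth 0.95 × 3 = 2.85 now, so the contractor offers 2.85, keeping 57.15.
Round 3 (the client proposes): the contractor can get 57.15 next round, worth 0.95 × 57.15 = 54.2925 now; the client offers that and keeps 5.7075.
Round 2 (the contractor proposes): the client can get 5.7075 next round, worth 0.95 × 5.7075 = 5.422125 now, so the contractor offers 5.422125, keeping 54.577875.
Round 1 (the client proposes): the contractor can get 54.577875 next round, worth 0.95 × 54.577875 = 51.84898125 now. The client offers 51.84898125 and keeps 60 − 51.84898125 = 8.15101875.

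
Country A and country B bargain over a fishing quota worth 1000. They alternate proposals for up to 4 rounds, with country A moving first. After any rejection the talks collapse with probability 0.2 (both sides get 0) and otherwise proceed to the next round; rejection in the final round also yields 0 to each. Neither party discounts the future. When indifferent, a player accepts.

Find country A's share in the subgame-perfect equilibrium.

By backward induction:
Round 4 (country B proposes): rejection yields 0 for country A; country B offers 0 and keeps 1000.
Round 3 (country A proposes): rejecting gives country B an expected 0.8 × 1000 = 800; country A offers that and keeps 200.
Round 2 (country B proposes): rejecting gives country A an expected 0.8 × 200 = 160, so country B offers 160, keeping 840.
Round 1 (country A proposes): rejecting gives country B an expected 0.8 × 840 = 672. Country A offers 672 and keeps 1000 − 672 = 328.

328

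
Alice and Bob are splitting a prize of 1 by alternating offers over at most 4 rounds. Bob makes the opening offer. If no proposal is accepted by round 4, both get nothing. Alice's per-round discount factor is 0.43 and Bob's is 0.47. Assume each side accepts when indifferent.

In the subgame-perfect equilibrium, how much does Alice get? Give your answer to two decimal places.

Round 4 (Alice proposes): rejection yields 0 for Bob; Alice offers 0 and keeps 1.
Round 3 (Bob proposes): Alice can get 1 next round, worth 0.43 × 1 = 0.43 now, so Bob offers 0.43, keeping 0.57.
Round 2 (Alice proposes): Bob can get 0.57 next round, worth 0.47 × 0.57 = 0.2679 now, so Alice offers 0.2679, keeping 0.7321.
Round 1 (Bob proposes): Alice can get 0.7321 next round, worth 0.43 × 0.7321 = 0.314803 now, so Bob offers 0.314803, keeping 0.685197.

0.31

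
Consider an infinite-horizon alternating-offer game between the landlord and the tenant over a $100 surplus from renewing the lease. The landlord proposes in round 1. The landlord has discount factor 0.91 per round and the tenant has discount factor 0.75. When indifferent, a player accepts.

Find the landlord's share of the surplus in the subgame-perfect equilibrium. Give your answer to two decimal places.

In a stationary SPE each proposer offers the other exactly their discounted continuation value.
If the landlord keeps x when proposing and the tenant keeps y when proposing, then x = 100 − 0.75y and y = 100 − 0.91x.
Solving: x = 100(1 − 0.75) / (1 − 0.91·0.75) = 25 / 0.3175 ≈ 78.7402.
The tenant gets 100 − 78.7402 ≈ 21.2598.

78.74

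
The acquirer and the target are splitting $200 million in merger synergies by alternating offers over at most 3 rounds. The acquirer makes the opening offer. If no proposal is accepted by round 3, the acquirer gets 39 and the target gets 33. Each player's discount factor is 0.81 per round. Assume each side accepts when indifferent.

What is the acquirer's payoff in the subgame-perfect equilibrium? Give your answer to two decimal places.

Round 3 (the acquirer proposes): the target gets 33 if talks fail, so the acquirer offers 33 and keeps 167.
Round 2 (the target proposes): the acquirer can get 167 next round, worth 0.81 × 167 = 135.27 now, so the target offers 135.27, keeping 64.73.
Round 1 (the acquirer proposes): the target can get 64.73 next round, worth 0.81 × 64.73 = 52.4313 now, so the acquirer offers 52.4313, keeping 147.5687.

147.57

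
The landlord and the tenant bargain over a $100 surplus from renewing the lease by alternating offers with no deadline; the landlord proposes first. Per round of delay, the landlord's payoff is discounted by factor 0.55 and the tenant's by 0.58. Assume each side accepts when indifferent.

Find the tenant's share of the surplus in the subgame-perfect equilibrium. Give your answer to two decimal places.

38.33

Let x be the landlord's share when the landlord proposes and y be the tenant's share when the tenant proposes.
The tenant accepts iff offered ≥ 0.58·y, so x = 100 − 0.58y. Symmetrically y = 100 − 0.55x.
Substituting: x = 100 − 0.58(100 − 0.55x), giving x(1 − 0.55·0.58) = 100(1 − 0.58).
So x = 100 × 0.42 / 0.681 ≈ 61.6740, and the tenant receives 100 − x ≈ 38.3260.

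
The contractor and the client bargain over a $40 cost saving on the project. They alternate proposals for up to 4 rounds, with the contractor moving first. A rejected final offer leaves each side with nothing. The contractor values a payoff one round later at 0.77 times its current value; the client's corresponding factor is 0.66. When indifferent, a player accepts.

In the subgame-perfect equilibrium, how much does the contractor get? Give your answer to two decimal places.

20.51

By backward induction:
Round 4 (the client proposes): rejection yields 0 for the contractor; the client offers 0 and keeps 40.
Round 3 (the contractor proposes): the client can get 40 next round, worth 0.66 × 40 = 26.4 now. The contractor offers 26.4 and keeps 40 − 26.4 = 13.6.
Round 2 (the client proposes): the contractor can get 13.6 next round, worth 0.77 × 13.6 = 10.472 now, so the client offers 10.472, keeping 29.528.
Round 1 (the contractor proposes): the client can get 29.528 next round, worth 0.66 × 29.528 = 19.48848 now; the contractor offers that and keeps 20.51152.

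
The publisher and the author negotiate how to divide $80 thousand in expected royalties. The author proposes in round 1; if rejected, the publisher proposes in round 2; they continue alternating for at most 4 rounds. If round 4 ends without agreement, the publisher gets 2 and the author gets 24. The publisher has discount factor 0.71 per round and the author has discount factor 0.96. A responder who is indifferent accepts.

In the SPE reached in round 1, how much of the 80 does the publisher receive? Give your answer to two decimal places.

Round 4 (the publisher proposes): the author gets 24 if talks fail, so the publisher offers 24 and keeps 56.
Round 3 (the author proposes): the publisher can get 56 next round, worth 0.71 × 56 = 39.76 now, so the author offers 39.76, keeping 40.24.
Round 2 (the publisher proposes): the author can get 40.24 next round, worth 0.96 × 40.24 = 38.6304 now, so the publisher offers 38.6304, keeping 41.3696.
Round 1 (the author proposes): the publisher can get 41.3696 next round, worth 0.71 × 41.3696 = 29.372416 now, so the author offers 29.372416, keeping 50.627584.

29.37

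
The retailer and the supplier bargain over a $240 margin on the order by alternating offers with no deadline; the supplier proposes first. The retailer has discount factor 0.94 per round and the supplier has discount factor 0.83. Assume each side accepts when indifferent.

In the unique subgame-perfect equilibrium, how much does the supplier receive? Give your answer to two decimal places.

Let x be the supplier's share when the supplier proposes and y be the retailer's share when the retailer proposes.
The retailer accepts iff offered ≥ 0.94·y, so x = 240 − 0.94y. Symmetrically y = 240 − 0.83x.
Substituting: x = 240 − 0.94(240 − 0.83x), giving x(1 − 0.83·0.94) = 240(1 − 0.94).
So x = 240 × 0.06 / 0.2198 ≈ 65.5141, and the retailer receives 240 − x ≈ 174.4859.

65.51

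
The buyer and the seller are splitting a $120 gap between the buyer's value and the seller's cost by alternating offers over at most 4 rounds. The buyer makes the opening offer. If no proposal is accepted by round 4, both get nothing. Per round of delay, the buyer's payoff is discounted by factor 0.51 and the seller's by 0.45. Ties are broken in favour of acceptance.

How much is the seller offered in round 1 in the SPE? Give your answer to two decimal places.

Solve by backward induction from round 4.
Round 4 (the seller proposes): the buyer will accept anything ≥ 0, so the seller offers 0 and keeps 120.
Round 3 (the buyer proposes): the seller can get 120 next round, worth 0.45 × 120 = 54 now, so the buyer offers 54, keeping 66.
Round 2 (the seller proposes): the buyer can get 66 next round, worth 0.51 × 66 = 33.66 now; the seller offers that and keeps 86.34.
Round 1 (the buyer proposes): the seller can get 86.34 next round, worth 0.45 × 86.34 = 38.853 now. The buyer offers 38.853 and keeps 120 − 38.853 = 81.147.

38.85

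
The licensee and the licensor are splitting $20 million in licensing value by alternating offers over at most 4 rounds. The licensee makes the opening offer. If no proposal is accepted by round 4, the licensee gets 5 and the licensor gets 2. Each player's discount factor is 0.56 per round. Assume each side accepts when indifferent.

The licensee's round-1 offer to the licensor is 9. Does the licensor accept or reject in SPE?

Round 4 (the licensor proposes): the licensee gets 5 if talks fail, so the licensor offers 5 and keeps 15.
Round 3 (the licensee proposes): the licensor can get 15 next round, worth 0.56 × 15 = 8.4 now. The licensee offers 8.4 and keeps 20 − 8.4 = 11.6.
Round 2 (the licensor proposes): the licensee can get 11.6 next round, worth 0.56 × 11.6 = 6.496 now, so the licensor offers 6.496, keeping 13.504.
So by rejecting in round 1, the licensor gets 13.504 next round, worth 0.56 × 13.504 = 7.56224 now.
Offer 9 ≥ 7.56224, so the licensor accepts.

Accept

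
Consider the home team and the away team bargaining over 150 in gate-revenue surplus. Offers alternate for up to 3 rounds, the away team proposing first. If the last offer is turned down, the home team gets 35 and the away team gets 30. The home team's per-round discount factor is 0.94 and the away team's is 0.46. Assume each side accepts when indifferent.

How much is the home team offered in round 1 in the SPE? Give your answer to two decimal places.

91.27

Round 3 (the away team proposes): the home team gets 35 if talks fail, so the away team offers 35 and keeps 115.
Round 2 (the home team proposes): the away team can get 115 next round, worth 0.46 × 115 = 52.9 now. The home team offers 52.9 and keeps 150 − 52.9 = 97.1.
Round 1 (the away team proposes): the home team can get 97.1 next round, worth 0.94 × 97.1 = 91.274 now; the away team offers that and keeps 58.726.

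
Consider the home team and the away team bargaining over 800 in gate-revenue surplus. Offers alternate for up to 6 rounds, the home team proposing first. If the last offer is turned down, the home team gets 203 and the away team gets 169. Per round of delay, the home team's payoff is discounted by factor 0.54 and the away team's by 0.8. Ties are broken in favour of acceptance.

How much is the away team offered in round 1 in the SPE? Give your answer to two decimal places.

Round 6 (the away team proposes): the home team gets 203 if talks fail, so the away team offers 203 and keeps 597.
Round 5 (the home team proposes): the away team can get 597 next round, worth 0.8 × 597 = 477.6 now; the home team offers that and keeps 322.4.
Round 4 (the away team proposes): the home team can get 322.4 next round, worth 0.54 × 322.4 = 174.096 now; the away team offers that and keeps 625.904.
Round 3 (the home team proposes): the away team can get 625.904 next round, worth 0.8 × 625.904 = 500.7232 now; the home team offers that and keeps 299.2768.
Round 2 (the away team proposes): the home team can get 299.2768 next round, worth 0.54 × 299.2768 = 161.609472 now; the away team offers that and keeps 638.390528.
Round 1 (the home team proposes): the away team can get 638.390528 next round, worth 0.8 × 638.390528 = 510.7124224 now. The home team offers 510.7124224 and keeps 800 − 510.7124224 = 289.2875776.

510.71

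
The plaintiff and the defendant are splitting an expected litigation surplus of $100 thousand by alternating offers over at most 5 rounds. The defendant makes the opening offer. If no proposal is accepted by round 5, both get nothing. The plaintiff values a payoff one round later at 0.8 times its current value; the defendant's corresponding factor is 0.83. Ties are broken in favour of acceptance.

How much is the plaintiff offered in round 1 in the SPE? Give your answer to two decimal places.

22.63

Round 5 (the defendant proposes): rejection yields 0 for the plaintiff; the defendant offers 0 and keeps 100.
Round 4 (the plaintiff proposes): the defendant can get 100 next round, worth 0.83 × 100 = 83 now, so the plaintiff offers 83, keeping 17.
Round 3 (the defendant proposes): the plaintiff can get 17 next round, worth 0.8 × 17 = 13.6 now, so the defendant offers 13.6, keeping 86.4.
Round 2 (the plaintiff proposes): the defendant can get 86.4 next round, worth 0.83 × 86.4 = 71.712 now, so the plaintiff offers 71.712, keeping 28.288.
Round 1 (the defendant proposes): the plaintiff can get 28.288 next round, worth 0.8 × 28.288 = 22.6304 now. The defendant offers 22.6304 and keeps 100 − 22.6304 = 77.3696.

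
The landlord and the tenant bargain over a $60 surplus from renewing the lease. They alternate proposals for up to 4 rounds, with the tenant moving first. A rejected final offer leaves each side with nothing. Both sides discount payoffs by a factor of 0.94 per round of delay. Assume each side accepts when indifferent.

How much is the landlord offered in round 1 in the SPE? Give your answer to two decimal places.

53.22

Round 4 (the landlord proposes): the tenant will accept anything ≥ 0, so the landlord offers 0 and keeps 60.
Round 3 (the tenant proposes): the landlord can get 60 next round, worth 0.94 × 60 = 56.4 now, so the tenant offers 56.4, keeping 3.6.
Round 2 (the landlord proposes): the tenant can get 3.6 next round, worth 0.94 × 3.6 = 3.384 now, so the landlord offers 3.384, keeping 56.616.
Round 1 (the tenant proposes): the landlord can get 56.616 next round, worth 0.94 × 56.616 = 53.21904 now. The tenant offers 53.21904 and keeps 60 − 53.21904 = 6.78096.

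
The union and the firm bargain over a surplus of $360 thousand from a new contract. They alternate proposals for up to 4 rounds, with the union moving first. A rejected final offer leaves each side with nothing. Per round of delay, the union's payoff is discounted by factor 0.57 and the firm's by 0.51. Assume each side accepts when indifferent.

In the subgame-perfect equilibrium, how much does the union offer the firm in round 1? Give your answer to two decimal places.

132.32

By backward induction:
Round 4 (the firm proposes): the union will accept anything ≥ 0, so the firm offers 0 and keeps 360.
Round 3 (the union proposes): the firm can get 360 next round, worth 0.51 × 360 = 183.6 now. The union offers 183.6 and keeps 360 − 183.6 = 176.4.
Round 2 (the firm proposes): the union can get 176.4 next round, worth 0.57 × 176.4 = 100.548 now. The firm offers 100.548 and keeps 360 − 100.548 = 259.452.
Round 1 (the union proposes): the firm can get 259.452 next round, worth 0.51 × 259.452 = 132.32052 now; the union offers that and keeps 227.67948.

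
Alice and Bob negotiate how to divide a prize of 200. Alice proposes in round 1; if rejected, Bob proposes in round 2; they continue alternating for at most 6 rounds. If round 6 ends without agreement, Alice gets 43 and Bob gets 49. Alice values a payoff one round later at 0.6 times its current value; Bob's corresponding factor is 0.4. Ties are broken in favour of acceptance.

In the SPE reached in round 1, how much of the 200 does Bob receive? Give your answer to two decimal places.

43.30

Round 6 (Bob proposes): Alice gets 43 if talks fail, so Bob offers 43 and keeps 157.
Round 5 (Alice proposes): Bob can get 157 next round, worth 0.4 × 157 = 62.8 now, so Alice offers 62.8, keeping 137.2.
Round 4 (Bob proposes): Alice can get 137.2 next round, worth 0.6 × 137.2 = 82.32 now. Bob offers 82.32 and keeps 200 − 82.32 = 117.68.
Round 3 (Alice proposes): Bob can get 117.68 next round, worth 0.4 × 117.68 = 47.072 now; Alice offers that and keeps 152.928.
Round 2 (Bob proposes): Alice can get 152.928 next round, worth 0.6 × 152.928 = 91.7568 now, so Bob offers 91.7568, keeping 108.2432.
Round 1 (Alice proposes): Bob can get 108.2432 next round, worth 0.4 × 108.2432 = 43.29728 now. Alice offers 43.29728 and keeps 200 − 43.29728 = 156.70272.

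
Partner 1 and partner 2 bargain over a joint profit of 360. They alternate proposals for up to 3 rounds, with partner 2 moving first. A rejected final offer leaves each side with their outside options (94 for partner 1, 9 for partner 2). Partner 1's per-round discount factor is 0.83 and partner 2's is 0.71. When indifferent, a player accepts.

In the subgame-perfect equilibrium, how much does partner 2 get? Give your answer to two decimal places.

217.95

By backward induction:
Round 3 (partner 2 proposes): partner 1 gets 94 if talks fail, so partner 2 offers 94 and keeps 266.
Round 2 (partner 1 proposes): partner 2 can get 266 next round, worth 0.71 × 266 = 188.86 now; partner 1 offers that and keeps 171.14.
Round 1 (partner 2 proposes): partner 1 can get 171.14 next round, worth 0.83 × 171.14 = 142.0462 now; partner 2 offers that and keeps 217.9538.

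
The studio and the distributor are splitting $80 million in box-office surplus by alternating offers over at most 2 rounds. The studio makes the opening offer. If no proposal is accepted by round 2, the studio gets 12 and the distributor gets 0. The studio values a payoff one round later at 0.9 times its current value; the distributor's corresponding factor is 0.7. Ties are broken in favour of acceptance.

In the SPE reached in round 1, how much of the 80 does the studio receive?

Round 2 (the distributor proposes): the studio gets 12 if talks fail, so the distributor offers 12 and keeps 68.
Round 1 (the studio proposes): the distributor can get 68 next round, worth 0.7 × 68 = 47.6 now, so the studio offers 47.6, keeping 32.4.

32.4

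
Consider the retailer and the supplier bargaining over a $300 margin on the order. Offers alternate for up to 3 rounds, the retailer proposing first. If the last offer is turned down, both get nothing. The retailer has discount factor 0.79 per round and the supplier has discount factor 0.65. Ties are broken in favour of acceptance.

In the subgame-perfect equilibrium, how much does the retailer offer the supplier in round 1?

40.95

Round 3 (the retailer proposes): rejection yields 0 for the supplier; the retailer offers 0 and keeps 300.
Round 2 (the supplier proposes): the retailer can get 300 next round, worth 0.79 × 300 = 237 now. The supplier offers 237 and keeps 300 − 237 = 63.
Round 1 (the retailer proposes): the supplier can get 63 next round, worth 0.65 × 63 = 40.95 now. The retailer offers 40.95 and keeps 300 − 40.95 = 259.05.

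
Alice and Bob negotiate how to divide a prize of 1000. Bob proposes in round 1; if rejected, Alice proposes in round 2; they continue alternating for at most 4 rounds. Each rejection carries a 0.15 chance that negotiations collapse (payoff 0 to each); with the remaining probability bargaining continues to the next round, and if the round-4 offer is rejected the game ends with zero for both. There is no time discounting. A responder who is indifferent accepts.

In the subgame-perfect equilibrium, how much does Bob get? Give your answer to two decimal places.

By backward induction:
Round 4 (Alice proposes): rejection yields 0 for Bob; Alice offers 0 and keeps 1000.
Round 3 (Bob proposes): rejecting gives Alice an expected 0.85 × 1000 = 850, so Bob offers 850, keeping 150.
Round 2 (Alice proposes): rejecting gives Bob an expected 0.85 × 150 = 127.5. Alice offers 127.5 and keeps 1000 − 127.5 = 872.5.
Round 1 (Bob proposes): rejecting gives Alice an expected 0.85 × 872.5 = 741.625; Bob offers that and keeps 258.375.

258.38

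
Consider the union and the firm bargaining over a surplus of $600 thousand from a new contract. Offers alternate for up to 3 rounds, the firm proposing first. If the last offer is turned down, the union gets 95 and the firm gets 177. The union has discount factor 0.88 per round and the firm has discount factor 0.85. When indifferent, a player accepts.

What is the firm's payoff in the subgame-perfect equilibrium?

449.74

Solve by backward induction from round 3.
Round 3 (the firm proposes): the union gets 95 if talks fail, so the firm offers 95 and keeps 505.
Round 2 (the union proposes): the firm can get 505 next round, worth 0.85 × 505 = 429.25 now, so the union offers 429.25, keeping 170.75.
Round 1 (the firm proposes): the union can get 170.75 next round, worth 0.88 × 170.75 = 150.26 now; the firm offers that and keeps 449.74.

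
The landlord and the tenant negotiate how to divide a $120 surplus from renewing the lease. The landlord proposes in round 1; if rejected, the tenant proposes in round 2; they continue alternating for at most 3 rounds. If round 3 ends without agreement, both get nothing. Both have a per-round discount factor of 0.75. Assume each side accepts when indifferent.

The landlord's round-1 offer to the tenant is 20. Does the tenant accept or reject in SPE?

Reject

Round 3 (the landlord proposes): rejection yields 0 for the tenant; the landlord offers 0 and keeps 120.
Round 2 (the tenant proposes): the landlord can get 120 next round, worth 0.75 × 120 = 90 now, so the tenant offers 90, keeping 30.
So by rejecting in round 1, the tenant gets 30 next round, worth 0.75 × 30 = 22.5 now.
Offer 20 < 22.5, so the tenant rejects.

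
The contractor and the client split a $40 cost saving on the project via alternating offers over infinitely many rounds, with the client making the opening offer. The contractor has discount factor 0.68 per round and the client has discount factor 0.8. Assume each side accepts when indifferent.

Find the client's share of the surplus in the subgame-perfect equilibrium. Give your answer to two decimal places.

In a stationary SPE each proposer offers the other exactly their discounted continuation value.
If the client keeps x when proposing and the contractor keeps y when proposing, then x = 40 − 0.68y and y = 40 − 0.8x.
Solving: x = 40(1 − 0.68) / (1 − 0.8·0.68) = 12.8 / 0.456 ≈ 28.0702.
The contractor gets 40 − 28.0702 ≈ 11.9298.

28.07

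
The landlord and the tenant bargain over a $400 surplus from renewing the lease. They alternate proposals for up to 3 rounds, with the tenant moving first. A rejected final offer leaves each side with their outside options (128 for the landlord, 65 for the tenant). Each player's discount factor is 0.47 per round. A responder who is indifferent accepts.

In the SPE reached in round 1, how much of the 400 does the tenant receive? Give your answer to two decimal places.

272.08

Round 3 (the tenant proposes): the landlord gets 128 if talks fail, so the tenant offers 128 and keeps 272.
Round 2 (the landlord proposes): the tenant can get 272 next round, worth 0.47 × 272 = 127.84 now. The landlord offers 127.84 and keeps 400 − 127.84 = 272.16.
Round 1 (the tenant proposes): the landlord can get 272.16 next round, worth 0.47 × 272.16 = 127.9152 now, so the tenant offers 127.9152, keeping 272.0848.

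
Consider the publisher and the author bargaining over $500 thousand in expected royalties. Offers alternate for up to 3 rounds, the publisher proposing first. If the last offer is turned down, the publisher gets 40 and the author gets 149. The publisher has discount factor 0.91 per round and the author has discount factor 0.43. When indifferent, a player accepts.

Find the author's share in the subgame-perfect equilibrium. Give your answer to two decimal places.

Work backward from the last round.
Round 3 (the publisher proposes): the author gets 149 if talks fail, so the publisher offers 149 and keeps 351.
Round 2 (the author proposes): the publisher can get 351 next round, worth 0.91 × 351 = 319.41 now. The author offers 319.41 and keeps 500 − 319.41 = 180.59.
Round 1 (the publisher proposes): the author can get 180.59 next round, worth 0.43 × 180.59 = 77.6537 now, so the publisher offers 77.6537, keeping 422.3463.

77.65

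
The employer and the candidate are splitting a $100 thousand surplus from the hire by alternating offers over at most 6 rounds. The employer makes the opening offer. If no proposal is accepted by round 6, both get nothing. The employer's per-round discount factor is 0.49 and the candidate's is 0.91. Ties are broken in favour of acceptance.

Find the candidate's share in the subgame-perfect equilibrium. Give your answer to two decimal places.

Round 6 (the candidate proposes): rejection yields 0 for the employer; the candidate offers 0 and keeps 100.
Round 5 (the employer proposes): the candidate can get 100 next round, worth 0.91 × 100 = 91 now. The employer offers 91 and keeps 100 − 91 = 9.
Round 4 (the candidate proposes): the employer can get 9 next round, worth 0.49 × 9 = 4.41 now, so the candidate offers 4.41, keeping 95.59.
Round 3 (the employer proposes): the candidate can get 95.59 next round, worth 0.91 × 95.59 = 86.9869 now, so the employer offers 86.9869, keeping 13.0131.
Round 2 (the candidate proposes): the employer can get 13.0131 next round, worth 0.49 × 13.0131 = 6.376419 now; the candidate offers that and keeps 93.623581.
Round 1 (the employer proposes): the candidate can get 93.623581 next round, worth 0.91 × 93.623581 = 85.19745871 now; the employer offers that and keeps 14.80254129.

85.20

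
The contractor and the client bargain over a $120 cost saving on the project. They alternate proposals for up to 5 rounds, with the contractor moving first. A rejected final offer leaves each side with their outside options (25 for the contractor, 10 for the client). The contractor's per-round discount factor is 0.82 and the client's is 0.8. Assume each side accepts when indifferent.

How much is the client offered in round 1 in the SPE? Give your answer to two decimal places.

Round 5 (the contractor proposes): the client gets 10 if talks fail, so the contractor offers 10 and keeps 110.
Round 4 (the client proposes): the contractor can get 110 next round, worth 0.82 × 110 = 90.2 now; the client offers that and keeps 29.8.
Round 3 (the contractor proposes): the client can get 29.8 next round, worth 0.8 × 29.8 = 23.84 now; the contractor offers that and keeps 96.16.
Round 2 (the client proposes): the contractor can get 96.16 next round, worth 0.82 × 96.16 = 78.8512 now. The client offers 78.8512 and keeps 120 − 78.8512 = 41.1488.
Round 1 (the contractor proposes): the client can get 41.1488 next round, worth 0.8 × 41.1488 = 32.91904 now; the contractor offers that and keeps 87.08096.

32.92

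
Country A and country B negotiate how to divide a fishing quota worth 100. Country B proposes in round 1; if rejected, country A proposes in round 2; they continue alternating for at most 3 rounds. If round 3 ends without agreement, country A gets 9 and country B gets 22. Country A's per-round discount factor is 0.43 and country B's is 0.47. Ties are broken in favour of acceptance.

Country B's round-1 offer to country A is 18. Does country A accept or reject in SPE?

Round 3 (country B proposes): country A gets 9 if talks fail, so country B offers 9 and keeps 91.
Round 2 (country A proposes): country B can get 91 next round, worth 0.47 × 91 = 42.77 now, so country A offers 42.77, keeping 57.23.
So by rejecting in round 1, country A gets 57.23 next round, worth 0.43 × 57.23 = 24.6089 now.
Offer 18 < 24.6089, so country A rejects.

Reject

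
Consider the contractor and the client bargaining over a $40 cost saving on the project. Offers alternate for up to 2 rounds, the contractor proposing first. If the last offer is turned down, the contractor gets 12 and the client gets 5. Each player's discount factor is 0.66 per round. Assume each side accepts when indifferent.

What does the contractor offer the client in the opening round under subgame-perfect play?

Round 2 (the client proposes): the contractor gets 12 if talks fail, so the client offers 12 and keeps 28.
Round 1 (the contractor proposes): the client can get 28 next round, worth 0.66 × 28 = 18.48 now, so the contractor offers 18.48, keeping 21.52.

18.48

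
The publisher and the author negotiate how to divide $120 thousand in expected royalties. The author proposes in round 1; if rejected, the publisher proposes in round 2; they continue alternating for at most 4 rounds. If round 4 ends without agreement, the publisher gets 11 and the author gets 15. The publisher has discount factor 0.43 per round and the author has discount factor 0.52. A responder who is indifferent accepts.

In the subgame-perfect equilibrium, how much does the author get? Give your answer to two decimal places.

85.14

By backward induction:
Round 4 (the publisher proposes): the author gets 15 if talks fail, so the publisher offers 15 and keeps 105.
Round 3 (the author proposes): the publisher can get 105 next round, worth 0.43 × 105 = 45.15 now. The author offers 45.15 and keeps 120 − 45.15 = 74.85.
Round 2 (the publisher proposes): the author can get 74.85 next round, worth 0.52 × 74.85 = 38.922 now, so the publisher offers 38.922, keeping 81.078.
Round 1 (the author proposes): the publisher can get 81.078 next round, worth 0.43 × 81.078 = 34.86354 now; the author offers that and keeps 85.13646.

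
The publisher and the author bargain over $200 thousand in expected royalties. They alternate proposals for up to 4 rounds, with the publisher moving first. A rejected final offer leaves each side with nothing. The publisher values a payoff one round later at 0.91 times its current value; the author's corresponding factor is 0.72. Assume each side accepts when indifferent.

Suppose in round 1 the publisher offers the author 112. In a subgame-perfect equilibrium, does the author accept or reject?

Accept

Round 4 (the author proposes): rejection yields 0 for the publisher; the author offers 0 and keeps 200.
Round 3 (the publisher proposes): the author can get 200 next round, worth 0.72 × 200 = 144 now; the publisher offers that and keeps 56.
Round 2 (the author proposes): the publisher can get 56 next round, worth 0.91 × 56 = 50.96 now; the author offers that and keeps 149.04.
So by rejecting in round 1, the author gets 149.04 next round, worth 0.72 × 149.04 = 107.3088 now.
Offer 112 ≥ 107.3088, so the author accepts.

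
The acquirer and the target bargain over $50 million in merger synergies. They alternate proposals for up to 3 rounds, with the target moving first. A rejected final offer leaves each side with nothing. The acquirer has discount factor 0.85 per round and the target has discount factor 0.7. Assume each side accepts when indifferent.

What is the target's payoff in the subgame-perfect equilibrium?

Solve by backward induction from round 3.
Round 3 (the target proposes): rejection yields 0 for the acquirer; the target offers 0 and keeps 50.
Round 2 (the acquirer proposes): the target can get 50 next round, worth 0.7 × 50 = 35 now, so the acquirer offers 35, keeping 15.
Round 1 (the target proposes): the acquirer can get 15 next round, worth 0.85 × 15 = 12.75 now; the target offers that and keeps 37.25.

37.25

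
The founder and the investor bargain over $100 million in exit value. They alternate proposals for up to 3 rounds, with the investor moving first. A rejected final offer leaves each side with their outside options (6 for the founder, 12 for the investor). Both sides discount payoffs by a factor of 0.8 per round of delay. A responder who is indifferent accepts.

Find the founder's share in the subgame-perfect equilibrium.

Round 3 (the investor proposes): the founder gets 6 if talks fail, so the investor offers 6 and keeps 94.
Round 2 (the founder proposes): the investor can get 94 next round, worth 0.8 × 94 = 75.2 now; the founder offers that and keeps 24.8.
Round 1 (the investor proposes): the founder can get 24.8 next round, worth 0.8 × 24.8 = 19.84 now. The investor offers 19.84 and keeps 100 − 19.84 = 80.16.

19.84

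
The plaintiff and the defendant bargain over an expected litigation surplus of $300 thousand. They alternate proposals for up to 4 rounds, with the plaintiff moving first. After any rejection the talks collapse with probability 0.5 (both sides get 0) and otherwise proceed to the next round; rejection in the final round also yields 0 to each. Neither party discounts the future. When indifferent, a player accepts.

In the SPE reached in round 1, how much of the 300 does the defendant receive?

112.5

Round 4 (the defendant proposes): the plaintiff will accept anything ≥ 0, so the defendant offers 0 and keeps 300.
Round 3 (the plaintiff proposes): rejecting gives the defendant an expected 0.5 × 300 = 150, so the plaintiff offers 150, keeping 150.
Round 2 (the defendant proposes): rejecting gives the plaintiff an expected 0.5 × 150 = 75. The defendant offers 75 and keeps 300 − 75 = 225.
Round 1 (the plaintiff proposes): rejecting gives the defendant an expected 0.5 × 225 = 112.5, so the plaintiff offers 112.5, keeping 187.5.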